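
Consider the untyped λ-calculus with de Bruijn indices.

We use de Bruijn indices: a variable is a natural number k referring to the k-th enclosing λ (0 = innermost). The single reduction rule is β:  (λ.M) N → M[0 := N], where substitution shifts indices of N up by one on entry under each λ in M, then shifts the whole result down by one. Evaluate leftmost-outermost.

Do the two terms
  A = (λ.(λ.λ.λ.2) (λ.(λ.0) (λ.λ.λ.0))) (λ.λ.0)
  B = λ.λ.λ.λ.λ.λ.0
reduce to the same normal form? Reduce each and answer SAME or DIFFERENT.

Term A:
  start: (λ.(λ.λ.λ.2) (λ.(λ.0) (λ.λ.λ.0))) (λ.λ.0)
  step 1: (λ.λ.λ.2) (λ.(λ.0) (λ.λ.λ.0))
  step 2: λ.λ.λ.(λ.0) (λ.λ.λ.0)
  step 3: λ.λ.λ.λ.λ.λ.0

Term B:
  start: λ.λ.λ.λ.λ.λ.0

Answer: SAME — A ⇓ λ.λ.λ.λ.λ.λ.0, B ⇓ λ.λ.λ.λ.λ.λ.0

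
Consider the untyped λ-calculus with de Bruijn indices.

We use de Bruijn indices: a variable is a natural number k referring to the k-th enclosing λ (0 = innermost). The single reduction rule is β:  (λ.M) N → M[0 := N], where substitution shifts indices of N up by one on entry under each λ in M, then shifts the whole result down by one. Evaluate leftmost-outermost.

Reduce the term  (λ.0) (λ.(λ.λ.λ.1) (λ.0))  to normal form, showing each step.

Answer: normal form = λ.λ.λ.1  (in 2 steps)

Derivation:
  start: (λ.0) (λ.(λ.λ.λ.1) (λ.0))
  →1  λ.(λ.λ.λ.1) (λ.0)
  →2  λ.λ.λ.1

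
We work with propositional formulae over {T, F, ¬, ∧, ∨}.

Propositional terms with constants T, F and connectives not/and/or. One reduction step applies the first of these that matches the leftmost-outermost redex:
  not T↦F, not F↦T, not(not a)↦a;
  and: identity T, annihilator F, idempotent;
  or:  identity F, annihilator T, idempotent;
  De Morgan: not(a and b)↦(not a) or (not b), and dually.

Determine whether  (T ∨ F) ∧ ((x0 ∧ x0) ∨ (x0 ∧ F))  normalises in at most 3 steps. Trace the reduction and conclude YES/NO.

  start: (T ∨ F) ∧ ((x0 ∧ x0) ∨ (x0 ∧ F))
  step 1: T ∧ ((x0 ∧ x0) ∨ (x0 ∧ F))
  step 2: (x0 ∧ x0) ∨ (x0 ∧ F)
  step 3: x0 ∨ (x0 ∧ F)

Answer: NO — after 3 steps the term is x0 ∨ (x0 ∧ F), not yet normal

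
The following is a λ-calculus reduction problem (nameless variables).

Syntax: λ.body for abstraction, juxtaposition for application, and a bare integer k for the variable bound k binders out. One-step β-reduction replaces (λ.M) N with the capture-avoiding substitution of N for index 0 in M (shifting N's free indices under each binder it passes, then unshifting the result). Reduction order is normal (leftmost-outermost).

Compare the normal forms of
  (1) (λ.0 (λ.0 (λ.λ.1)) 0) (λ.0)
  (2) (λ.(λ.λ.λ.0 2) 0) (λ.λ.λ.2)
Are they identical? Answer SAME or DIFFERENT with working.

Term A:
  start: (λ.0 (λ.0 (λ.λ.1)) 0) (λ.0)
  →1  (λ.0) (λ.0 (λ.λ.1)) (λ.0)
  →2  (λ.0 (λ.λ.1)) (λ.0)
  →3  (λ.0) (λ.λ.1)
  →4  λ.λ.1

Term B:
  start: (λ.(λ.λ.λ.0 2) 0) (λ.λ.λ.2)
  →1  (λ.λ.λ.0 2) (λ.λ.λ.2)
  →2  λ.λ.0 (λ.λ.λ.2)

Answer: DIFFERENT — A ⇓ λ.λ.1, B ⇓ λ.λ.0 (λ.λ.λ.2)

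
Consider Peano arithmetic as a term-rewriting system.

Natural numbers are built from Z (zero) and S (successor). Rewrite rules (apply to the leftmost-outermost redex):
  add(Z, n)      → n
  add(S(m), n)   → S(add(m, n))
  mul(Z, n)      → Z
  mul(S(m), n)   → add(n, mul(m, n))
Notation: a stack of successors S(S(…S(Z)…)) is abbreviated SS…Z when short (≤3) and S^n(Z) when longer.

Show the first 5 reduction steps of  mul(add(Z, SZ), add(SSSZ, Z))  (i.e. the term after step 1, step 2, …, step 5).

  start: mul(add(Z, SZ), add(SSSZ, Z))
  [1] mul(SZ, add(SSSZ, Z))
  [2] add(add(SSSZ, Z), mul(Z, add(SSSZ, Z)))
  [3] add(S(add(SSZ, Z)), mul(Z, add(SSSZ, Z)))
  [4] S(add(add(SSZ, Z), mul(Z, add(SSSZ, Z))))
  [5] S(add(S(add(SZ, Z)), mul(Z, add(SSSZ, Z))))

Answer: after 5 steps: S(add(S(add(SZ, Z)), mul(Z, add(SSSZ, Z))))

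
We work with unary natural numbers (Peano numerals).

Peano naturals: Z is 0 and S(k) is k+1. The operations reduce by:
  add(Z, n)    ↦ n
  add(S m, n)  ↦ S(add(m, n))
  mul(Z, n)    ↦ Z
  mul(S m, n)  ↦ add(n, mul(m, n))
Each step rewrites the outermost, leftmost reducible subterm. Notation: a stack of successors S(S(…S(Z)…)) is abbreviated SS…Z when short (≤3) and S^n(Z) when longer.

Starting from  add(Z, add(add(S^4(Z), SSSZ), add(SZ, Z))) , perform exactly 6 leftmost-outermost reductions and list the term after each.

  start: add(Z, add(add(S^4(Z), SSSZ), add(SZ, Z)))
  step 1: add(add(S^4(Z), SSSZ), add(SZ, Z))
  step 2: add(S(add(SSSZ, SSSZ)), add(SZ, Z))
  step 3: S(add(add(SSSZ, SSSZ), add(SZ, Z)))
  step 4: S(add(S(add(SSZ, SSSZ)), add(SZ, Z)))
  step 5: S(S(add(add(SSZ, SSSZ), add(SZ, Z))))
  step 6: S(S(add(S(add(SZ, SSSZ)), add(SZ, Z))))

Answer: after 6 steps: S(S(add(S(add(SZ, SSSZ)), add(SZ, Z))))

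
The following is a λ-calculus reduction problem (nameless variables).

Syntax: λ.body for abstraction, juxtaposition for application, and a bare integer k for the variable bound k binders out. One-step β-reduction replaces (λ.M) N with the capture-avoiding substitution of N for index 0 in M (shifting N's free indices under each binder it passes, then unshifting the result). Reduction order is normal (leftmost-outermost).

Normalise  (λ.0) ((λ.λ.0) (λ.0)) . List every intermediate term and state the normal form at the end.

Answer: normal form = λ.0  (in 2 steps)

Working:
  start: (λ.0) ((λ.λ.0) (λ.0))
  →1  (λ.λ.0) (λ.0)
  →2  λ.0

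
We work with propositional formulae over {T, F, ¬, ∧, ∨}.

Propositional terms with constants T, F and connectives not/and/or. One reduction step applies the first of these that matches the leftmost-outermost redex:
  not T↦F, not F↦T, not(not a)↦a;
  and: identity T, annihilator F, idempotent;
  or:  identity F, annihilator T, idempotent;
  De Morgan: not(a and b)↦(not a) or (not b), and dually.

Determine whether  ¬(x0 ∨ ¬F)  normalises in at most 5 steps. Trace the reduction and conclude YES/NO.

Answer: YES — reaches normal form F in 3 ≤ 5 steps

Derivation:
  start: ¬(x0 ∨ ¬F)
  step 1: ¬x0 ∧ ¬¬F
  step 2: ¬x0 ∧ F
  step 3: F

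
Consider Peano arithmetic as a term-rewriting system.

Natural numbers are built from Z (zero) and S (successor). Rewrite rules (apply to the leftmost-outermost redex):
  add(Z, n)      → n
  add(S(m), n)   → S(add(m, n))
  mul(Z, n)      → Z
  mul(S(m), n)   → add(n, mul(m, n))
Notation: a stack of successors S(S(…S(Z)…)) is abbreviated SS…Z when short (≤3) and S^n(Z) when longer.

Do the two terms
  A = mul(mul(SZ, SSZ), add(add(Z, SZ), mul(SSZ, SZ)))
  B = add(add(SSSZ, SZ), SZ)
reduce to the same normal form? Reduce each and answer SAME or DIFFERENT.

Answer: DIFFERENT — A ⇓ S^6(Z), B ⇓ S^5(Z)

Working:
Term A:
  start: mul(mul(SZ, SSZ), add(add(Z, SZ), mul(SSZ, SZ)))
  →1  mul(add(SSZ, mul(Z, SSZ)), add(add(Z, SZ), mul(SSZ, SZ)))
  →2  mul(S(add(SZ, mul(Z, SSZ))), add(add(Z, SZ), mul(SSZ, SZ)))
  →3  add(add(add(Z, SZ), mul(SSZ, SZ)), mul(add(SZ, mul(Z, SSZ)), add(add(Z, SZ), mul(SSZ, SZ))))
  →4  add(add(SZ, mul(SSZ, SZ)), mul(add(SZ, mul(Z, SSZ)), add(add(Z, SZ), mul(SSZ, SZ))))
  →5  add(S(add(Z, mul(SSZ, SZ))), mul(add(SZ, mul(Z, SSZ)), add(add(Z, SZ), mul(SSZ, SZ))))
  →6  S(add(add(Z, mul(SSZ, SZ)), mul(add(SZ, mul(Z, SSZ)), add(add(Z, SZ), mul(SSZ, SZ)))))
  →7  S(add(mul(SSZ, SZ), mul(add(SZ, mul(Z, SSZ)), add(add(Z, SZ), mul(SSZ, SZ)))))
  →8  S(add(add(SZ, mul(SZ, SZ)), mul(add(SZ, mul(Z, SSZ)), add(add(Z, SZ), mul(SSZ, SZ)))))
  →9  S(add(S(add(Z, mul(SZ, SZ))), mul(add(SZ, mul(Z, SSZ)), add(add(Z, SZ), mul(SSZ, SZ)))))
  →10  S(S(add(add(Z, mul(SZ, SZ)), mul(add(SZ, mul(Z, SSZ)), add(add(Z, SZ), mul(SSZ, SZ))))))
  →11  S(S(add(mul(SZ, SZ), mul(add(SZ, mul(Z, SSZ)), add(add(Z, SZ), mul(SSZ, SZ))))))
  →12  S(S(add(add(SZ, mul(Z, SZ)), mul(add(SZ, mul(Z, SSZ)), add(add(Z, SZ), mul(SSZ, SZ))))))
  →13  S(S(add(S(add(Z, mul(Z, SZ))), mul(add(SZ, mul(Z, SSZ)), add(add(Z, SZ), mul(SSZ, SZ))))))
  →14  S(S(S(add(add(Z, mul(Z, SZ)), mul(add(SZ, mul(Z, SSZ)), add(add(Z, SZ), mul(SSZ, SZ)))))))
  →15  S(S(S(add(mul(Z, SZ), mul(add(SZ, mul(Z, SSZ)), add(add(Z, SZ), mul(SSZ, SZ)))))))
  →16  S(S(S(add(Z, mul(add(SZ, mul(Z, SSZ)), add(add(Z, SZ), mul(SSZ, SZ)))))))
  →17  S(S(S(mul(add(SZ, mul(Z, SSZ)), add(add(Z, SZ), mul(SSZ, SZ))))))
  →18  S(S(S(mul(S(add(Z, mul(Z, SSZ))), add(add(Z, SZ), mul(SSZ, SZ))))))
  →19  S(S(S(add(add(add(Z, SZ), mul(SSZ, SZ)), mul(add(Z, mul(Z, SSZ)), add(add(Z, SZ), mul(SSZ, SZ)))))))
  →20  S(S(S(add(add(SZ, mul(SSZ, SZ)), mul(add(Z, mul(Z, SSZ)), add(add(Z, SZ), mul(SSZ, SZ)))))))
  →21  S(S(S(add(S(add(Z, mul(SSZ, SZ))), mul(add(Z, mul(Z, SSZ)), add(add(Z, SZ), mul(SSZ, SZ)))))))
  →22  S(S(S(S(add(add(Z, mul(SSZ, SZ)), mul(add(Z, mul(Z, SSZ)), add(add(Z, SZ), mul(SSZ, SZ))))))))
  →23  S(S(S(S(add(mul(SSZ, SZ), mul(add(Z, mul(Z, SSZ)), add(add(Z, SZ), mul(SSZ, SZ))))))))
  →24  S(S(S(S(add(add(SZ, mul(SZ, SZ)), mul(add(Z, mul(Z, SSZ)), add(add(Z, SZ), mul(SSZ, SZ))))))))
  →25  S(S(S(S(add(S(add(Z, mul(SZ, SZ))), mul(add(Z, mul(Z, SSZ)), add(add(Z, SZ), mul(SSZ, SZ))))))))
  →26  S(S(S(S(S(add(add(Z, mul(SZ, SZ)), mul(add(Z, mul(Z, SSZ)), add(add(Z, SZ), mul(SSZ, SZ)))))))))
  →27  S(S(S(S(S(add(mul(SZ, SZ), mul(add(Z, mul(Z, SSZ)), add(add(Z, SZ), mul(SSZ, SZ)))))))))
  →28  S(S(S(S(S(add(add(SZ, mul(Z, SZ)), mul(add(Z, mul(Z, SSZ)), add(add(Z, SZ), mul(SSZ, SZ)))))))))
  →29  S(S(S(S(S(add(S(add(Z, mul(Z, SZ))), mul(add(Z, mul(Z, SSZ)), add(add(Z, SZ), mul(SSZ, SZ)))))))))
  →30  S(S(S(S(S(S(add(add(Z, mul(Z, SZ)), mul(add(Z, mul(Z, SSZ)), add(add(Z, SZ), mul(SSZ, SZ))))))))))
  →31  S(S(S(S(S(S(add(mul(Z, SZ), mul(add(Z, mul(Z, SSZ)), add(add(Z, SZ), mul(SSZ, SZ))))))))))
  →32  S(S(S(S(S(S(add(Z, mul(add(Z, mul(Z, SSZ)), add(add(Z, SZ), mul(SSZ, SZ))))))))))
  →33  S(S(S(S(S(S(mul(add(Z, mul(Z, SSZ)), add(add(Z, SZ), mul(SSZ, SZ)))))))))
  →34  S(S(S(S(S(S(mul(mul(Z, SSZ), add(add(Z, SZ), mul(SSZ, SZ)))))))))
  →35  S(S(S(S(S(S(mul(Z, add(add(Z, SZ), mul(SSZ, SZ)))))))))
  →36  S^6(Z)

Term B:
  start: add(add(SSSZ, SZ), SZ)
  →1  add(S(add(SSZ, SZ)), SZ)
  →2  S(add(add(SSZ, SZ), SZ))
  →3  S(add(S(add(SZ, SZ)), SZ))
  →4  S(S(add(add(SZ, SZ), SZ)))
  →5  S(S(add(S(add(Z, SZ)), SZ)))
  →6  S(S(S(add(add(Z, SZ), SZ))))
  →7  S(S(S(add(SZ, SZ))))
  →8  S(S(S(S(add(Z, SZ)))))
  →9  S^5(Z)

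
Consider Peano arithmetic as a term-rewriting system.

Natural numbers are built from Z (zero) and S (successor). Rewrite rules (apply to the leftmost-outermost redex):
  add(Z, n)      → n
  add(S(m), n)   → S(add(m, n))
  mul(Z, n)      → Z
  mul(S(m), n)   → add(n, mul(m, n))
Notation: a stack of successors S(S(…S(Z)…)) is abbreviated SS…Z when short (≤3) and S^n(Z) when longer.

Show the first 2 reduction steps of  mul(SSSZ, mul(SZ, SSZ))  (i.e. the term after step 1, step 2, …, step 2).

Answer: after 2 steps: add(add(SSZ, mul(Z, SSZ)), mul(SSZ, mul(SZ, SSZ)))

Derivation:
  start: mul(SSSZ, mul(SZ, SSZ))
  →1  add(mul(SZ, SSZ), mul(SSZ, mul(SZ, SSZ)))
  →2  add(add(SSZ, mul(Z, SSZ)), mul(SSZ, mul(SZ, SSZ)))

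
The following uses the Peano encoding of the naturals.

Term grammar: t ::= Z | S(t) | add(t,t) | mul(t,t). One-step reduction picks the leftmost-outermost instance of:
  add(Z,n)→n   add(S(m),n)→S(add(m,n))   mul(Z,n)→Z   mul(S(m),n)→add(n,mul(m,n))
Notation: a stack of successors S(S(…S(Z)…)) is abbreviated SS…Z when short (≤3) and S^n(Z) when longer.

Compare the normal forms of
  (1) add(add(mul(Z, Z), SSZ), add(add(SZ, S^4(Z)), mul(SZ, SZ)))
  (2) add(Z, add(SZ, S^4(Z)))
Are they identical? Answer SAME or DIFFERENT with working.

Answer: DIFFERENT — A ⇓ S^8(Z), B ⇓ S^5(Z)

Reduction:
Term A:
  start: add(add(mul(Z, Z), SSZ), add(add(SZ, S^4(Z)), mul(SZ, SZ)))
  →1  add(add(Z, SSZ), add(add(SZ, S^4(Z)), mul(SZ, SZ)))
  →2  add(SSZ, add(add(SZ, S^4(Z)), mul(SZ, SZ)))
  →3  S(add(SZ, add(add(SZ, S^4(Z)), mul(SZ, SZ))))
  →4  S(S(add(Z, add(add(SZ, S^4(Z)), mul(SZ, SZ)))))
  →5  S(S(add(add(SZ, S^4(Z)), mul(SZ, SZ))))
  →6  S(S(add(S(add(Z, S^4(Z))), mul(SZ, SZ))))
  →7  S(S(S(add(add(Z, S^4(Z)), mul(SZ, SZ)))))
  →8  S(S(S(add(S^4(Z), mul(SZ, SZ)))))
  →9  S(S(S(S(add(SSSZ, mul(SZ, SZ))))))
  →10  S(S(S(S(S(add(SSZ, mul(SZ, SZ)))))))
  →11  S(S(S(S(S(S(add(SZ, mul(SZ, SZ))))))))
  →12  S(S(S(S(S(S(S(add(Z, mul(SZ, SZ)))))))))
  →13  S(S(S(S(S(S(S(mul(SZ, SZ))))))))
  →14  S(S(S(S(S(S(S(add(SZ, mul(Z, SZ)))))))))
  →15  S(S(S(S(S(S(S(S(add(Z, mul(Z, SZ))))))))))
  →16  S(S(S(S(S(S(S(S(mul(Z, SZ)))))))))
  →17  S^8(Z)

Term B:
  start: add(Z, add(SZ, S^4(Z)))
  →1  add(SZ, S^4(Z))
  →2  S(add(Z, S^4(Z)))
  →3  S^5(Z)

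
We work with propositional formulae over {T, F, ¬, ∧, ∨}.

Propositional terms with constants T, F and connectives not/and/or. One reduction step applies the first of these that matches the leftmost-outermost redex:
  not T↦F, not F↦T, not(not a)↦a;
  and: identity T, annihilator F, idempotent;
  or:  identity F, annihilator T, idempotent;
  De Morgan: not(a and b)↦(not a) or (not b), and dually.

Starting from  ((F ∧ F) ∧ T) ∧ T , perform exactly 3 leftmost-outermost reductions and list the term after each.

Answer: after 3 steps: F

Reduction:
  start: ((F ∧ F) ∧ T) ∧ T
  [1] (F ∧ F) ∧ T
  [2] F ∧ F
  [3] F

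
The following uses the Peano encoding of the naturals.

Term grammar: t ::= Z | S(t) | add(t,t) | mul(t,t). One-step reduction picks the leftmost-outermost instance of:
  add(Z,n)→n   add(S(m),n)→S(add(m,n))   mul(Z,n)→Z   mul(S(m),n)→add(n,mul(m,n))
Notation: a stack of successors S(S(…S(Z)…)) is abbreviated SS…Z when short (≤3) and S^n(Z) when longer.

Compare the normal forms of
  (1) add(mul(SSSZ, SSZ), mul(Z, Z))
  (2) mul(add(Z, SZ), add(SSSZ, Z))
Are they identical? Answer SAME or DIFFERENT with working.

Answer: DIFFERENT — A ⇓ S^6(Z), B ⇓ SSSZ

Derivation:
Term A:
  start: add(mul(SSSZ, SSZ), mul(Z, Z))
  [1] add(add(SSZ, mul(SSZ, SSZ)), mul(Z, Z))
  [2] add(S(add(SZ, mul(SSZ, SSZ))), mul(Z, Z))
  [3] S(add(add(SZ, mul(SSZ, SSZ)), mul(Z, Z)))
  [4] S(add(S(add(Z, mul(SSZ, SSZ))), mul(Z, Z)))
  [5] S(S(add(add(Z, mul(SSZ, SSZ)), mul(Z, Z))))
  [6] S(S(add(mul(SSZ, SSZ), mul(Z, Z))))
  [7] S(S(add(add(SSZ, mul(SZ, SSZ)), mul(Z, Z))))
  [8] S(S(add(S(add(SZ, mul(SZ, SSZ))), mul(Z, Z))))
  [9] S(S(S(add(add(SZ, mul(SZ, SSZ)), mul(Z, Z)))))
  [10] S(S(S(add(S(add(Z, mul(SZ, SSZ))), mul(Z, Z)))))
  [11] S(S(S(S(add(add(Z, mul(SZ, SSZ)), mul(Z, Z))))))
  [12] S(S(S(S(add(mul(SZ, SSZ), mul(Z, Z))))))
  [13] S(S(S(S(add(add(SSZ, mul(Z, SSZ)), mul(Z, Z))))))
  [14] S(S(S(S(add(S(add(SZ, mul(Z, SSZ))), mul(Z, Z))))))
  [15] S(S(S(S(S(add(add(SZ, mul(Z, SSZ)), mul(Z, Z)))))))
  [16] S(S(S(S(S(add(S(add(Z, mul(Z, SSZ))), mul(Z, Z)))))))
  [17] S(S(S(S(S(S(add(add(Z, mul(Z, SSZ)), mul(Z, Z))))))))
  [18] S(S(S(S(S(S(add(mul(Z, SSZ), mul(Z, Z))))))))
  [19] S(S(S(S(S(S(add(Z, mul(Z, Z))))))))
  [20] S(S(S(S(S(S(mul(Z, Z)))))))
  [21] S^6(Z)

Term B:
  start: mul(add(Z, SZ), add(SSSZ, Z))
  [1] mul(SZ, add(SSSZ, Z))
  [2] add(add(SSSZ, Z), mul(Z, add(SSSZ, Z)))
  [3] add(S(add(SSZ, Z)), mul(Z, add(SSSZ, Z)))
  [4] S(add(add(SSZ, Z), mul(Z, add(SSSZ, Z))))
  [5] S(add(S(add(SZ, Z)), mul(Z, add(SSSZ, Z))))
  [6] S(S(add(add(SZ, Z), mul(Z, add(SSSZ, Z)))))
  [7] S(S(add(S(add(Z, Z)), mul(Z, add(SSSZ, Z)))))
  [8] S(S(S(add(add(Z, Z), mul(Z, add(SSSZ, Z))))))
  [9] S(S(S(add(Z, mul(Z, add(SSSZ, Z))))))
  [10] S(S(S(mul(Z, add(SSSZ, Z)))))
  [11] SSSZ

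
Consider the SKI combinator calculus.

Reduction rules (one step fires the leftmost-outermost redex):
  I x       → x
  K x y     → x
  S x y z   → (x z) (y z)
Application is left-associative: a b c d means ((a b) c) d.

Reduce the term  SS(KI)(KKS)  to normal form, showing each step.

  start: SS(KI)(KKS)
  →1  S(KKS)(KI(KKS))
  →2  SK(KI(KKS))
  →3  SKI

Answer: normal form = SKI  (in 3 steps)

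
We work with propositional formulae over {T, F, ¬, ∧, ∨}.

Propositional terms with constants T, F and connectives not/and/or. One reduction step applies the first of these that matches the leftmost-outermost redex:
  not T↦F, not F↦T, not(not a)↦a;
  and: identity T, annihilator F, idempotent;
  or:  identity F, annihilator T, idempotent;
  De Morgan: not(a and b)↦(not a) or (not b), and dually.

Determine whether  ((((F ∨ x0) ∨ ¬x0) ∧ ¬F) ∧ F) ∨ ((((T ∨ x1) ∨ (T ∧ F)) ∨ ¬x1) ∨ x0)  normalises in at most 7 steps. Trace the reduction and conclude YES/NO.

Answer: YES — reaches normal form T in 6 ≤ 7 steps

Working:
  start: ((((F ∨ x0) ∨ ¬x0) ∧ ¬F) ∧ F) ∨ ((((T ∨ x1) ∨ (T ∧ F)) ∨ ¬x1) ∨ x0)
  →1  F ∨ ((((T ∨ x1) ∨ (T ∧ F)) ∨ ¬x1) ∨ x0)
  →2  (((T ∨ x1) ∨ (T ∧ F)) ∨ ¬x1) ∨ x0
  →3  ((T ∨ (T ∧ F)) ∨ ¬x1) ∨ x0
  →4  (T ∨ ¬x1) ∨ x0
  →5  T ∨ x0
  →6  T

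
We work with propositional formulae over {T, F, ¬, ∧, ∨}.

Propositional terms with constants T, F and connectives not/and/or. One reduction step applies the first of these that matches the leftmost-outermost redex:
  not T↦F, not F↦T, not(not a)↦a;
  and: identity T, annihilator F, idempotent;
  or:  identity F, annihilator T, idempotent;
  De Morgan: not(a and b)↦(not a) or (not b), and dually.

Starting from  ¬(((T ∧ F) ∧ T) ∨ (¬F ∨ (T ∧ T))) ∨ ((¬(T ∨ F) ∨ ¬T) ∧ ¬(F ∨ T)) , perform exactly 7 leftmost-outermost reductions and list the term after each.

  start: ¬(((T ∧ F) ∧ T) ∨ (¬F ∨ (T ∧ T))) ∨ ((¬(T ∨ F) ∨ ¬T) ∧ ¬(F ∨ T))
  →1  (¬((T ∧ F) ∧ T) ∧ ¬(¬F ∨ (T ∧ T))) ∨ ((¬(T ∨ F) ∨ ¬T) ∧ ¬(F ∨ T))
  →2  ((¬(T ∧ F) ∨ ¬T) ∧ ¬(¬F ∨ (T ∧ T))) ∨ ((¬(T ∨ F) ∨ ¬T) ∧ ¬(F ∨ T))
  →3  (((¬T ∨ ¬F) ∨ ¬T) ∧ ¬(¬F ∨ (T ∧ T))) ∨ ((¬(T ∨ F) ∨ ¬T) ∧ ¬(F ∨ T))
  →4  (((F ∨ ¬F) ∨ ¬T) ∧ ¬(¬F ∨ (T ∧ T))) ∨ ((¬(T ∨ F) ∨ ¬T) ∧ ¬(F ∨ T))
  →5  ((¬F ∨ ¬T) ∧ ¬(¬F ∨ (T ∧ T))) ∨ ((¬(T ∨ F) ∨ ¬T) ∧ ¬(F ∨ T))
  →6  ((T ∨ ¬T) ∧ ¬(¬F ∨ (T ∧ T))) ∨ ((¬(T ∨ F) ∨ ¬T) ∧ ¬(F ∨ T))
  →7  (T ∧ ¬(¬F ∨ (T ∧ T))) ∨ ((¬(T ∨ F) ∨ ¬T) ∧ ¬(F ∨ T))

Answer: after 7 steps: (T ∧ ¬(¬F ∨ (T ∧ T))) ∨ ((¬(T ∨ F) ∨ ¬T) ∧ ¬(F ∨ T))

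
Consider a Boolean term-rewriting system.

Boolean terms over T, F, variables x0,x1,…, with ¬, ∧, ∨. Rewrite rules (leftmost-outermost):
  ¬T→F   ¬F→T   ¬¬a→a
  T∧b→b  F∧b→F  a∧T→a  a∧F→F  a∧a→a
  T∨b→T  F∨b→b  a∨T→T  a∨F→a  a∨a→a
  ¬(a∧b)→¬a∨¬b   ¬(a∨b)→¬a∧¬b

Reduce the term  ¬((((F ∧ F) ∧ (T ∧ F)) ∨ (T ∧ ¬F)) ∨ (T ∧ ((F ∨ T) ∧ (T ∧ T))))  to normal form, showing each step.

  start: ¬((((F ∧ F) ∧ (T ∧ F)) ∨ (T ∧ ¬F)) ∨ (T ∧ ((F ∨ T) ∧ (T ∧ T))))
  →1  ¬(((F ∧ F) ∧ (T ∧ F)) ∨ (T ∧ ¬F)) ∧ ¬(T ∧ ((F ∨ T) ∧ (T ∧ T)))
  →2  (¬((F ∧ F) ∧ (T ∧ F)) ∧ ¬(T ∧ ¬F)) ∧ ¬(T ∧ ((F ∨ T) ∧ (T ∧ T)))
  →3  ((¬(F ∧ F) ∨ ¬(T ∧ F)) ∧ ¬(T ∧ ¬F)) ∧ ¬(T ∧ ((F ∨ T) ∧ (T ∧ T)))
  →4  (((¬F ∨ ¬F) ∨ ¬(T ∧ F)) ∧ ¬(T ∧ ¬F)) ∧ ¬(T ∧ ((F ∨ T) ∧ (T ∧ T)))
  →5  ((¬F ∨ ¬(T ∧ F)) ∧ ¬(T ∧ ¬F)) ∧ ¬(T ∧ ((F ∨ T) ∧ (T ∧ T)))
  →6  ((T ∨ ¬(T ∧ F)) ∧ ¬(T ∧ ¬F)) ∧ ¬(T ∧ ((F ∨ T) ∧ (T ∧ T)))
  →7  (T ∧ ¬(T ∧ ¬F)) ∧ ¬(T ∧ ((F ∨ T) ∧ (T ∧ T)))
  →8  ¬(T ∧ ¬F) ∧ ¬(T ∧ ((F ∨ T) ∧ (T ∧ T)))
  →9  (¬T ∨ ¬¬F) ∧ ¬(T ∧ ((F ∨ T) ∧ (T ∧ T)))
  →10  (F ∨ ¬¬F) ∧ ¬(T ∧ ((F ∨ T) ∧ (T ∧ T)))
  →11  ¬¬F ∧ ¬(T ∧ ((F ∨ T) ∧ (T ∧ T)))
  →12  F ∧ ¬(T ∧ ((F ∨ T) ∧ (T ∧ T)))
  →13  F

Answer: normal form = F  (in 13 steps)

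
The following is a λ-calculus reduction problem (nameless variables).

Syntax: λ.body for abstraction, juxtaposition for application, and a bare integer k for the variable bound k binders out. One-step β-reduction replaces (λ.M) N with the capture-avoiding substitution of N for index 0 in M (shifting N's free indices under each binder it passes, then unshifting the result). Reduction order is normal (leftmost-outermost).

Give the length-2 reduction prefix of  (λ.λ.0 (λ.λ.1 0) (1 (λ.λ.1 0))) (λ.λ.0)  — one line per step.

Answer: after 2 steps: λ.0 (λ.λ.1 0) (λ.0)

Working:
  start: (λ.λ.0 (λ.λ.1 0) (1 (λ.λ.1 0))) (λ.λ.0)
  [1] λ.0 (λ.λ.1 0) ((λ.λ.0) (λ.λ.1 0))
  [2] λ.0 (λ.λ.1 0) (λ.0)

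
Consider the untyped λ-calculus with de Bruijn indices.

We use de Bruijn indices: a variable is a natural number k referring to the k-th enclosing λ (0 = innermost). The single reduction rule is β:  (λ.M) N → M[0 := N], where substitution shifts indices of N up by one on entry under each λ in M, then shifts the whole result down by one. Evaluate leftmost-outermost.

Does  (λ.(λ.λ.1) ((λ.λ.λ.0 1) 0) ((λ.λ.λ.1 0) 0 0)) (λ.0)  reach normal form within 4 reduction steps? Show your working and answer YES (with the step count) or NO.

Answer: YES — reaches normal form λ.λ.0 1 in 4 ≤ 4 steps

Derivation:
  start: (λ.(λ.λ.1) ((λ.λ.λ.0 1) 0) ((λ.λ.λ.1 0) 0 0)) (λ.0)
  [1] (λ.λ.1) ((λ.λ.λ.0 1) (λ.0)) ((λ.λ.λ.1 0) (λ.0) (λ.0))
  [2] (λ.(λ.λ.λ.0 1) (λ.0)) ((λ.λ.λ.1 0) (λ.0) (λ.0))
  [3] (λ.λ.λ.0 1) (λ.0)
  [4] λ.λ.0 1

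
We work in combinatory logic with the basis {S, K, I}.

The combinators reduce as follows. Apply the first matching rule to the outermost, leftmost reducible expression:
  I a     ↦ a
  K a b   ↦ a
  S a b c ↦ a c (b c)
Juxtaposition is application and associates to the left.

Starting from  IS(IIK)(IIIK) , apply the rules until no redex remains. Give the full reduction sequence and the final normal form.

Answer: normal form = SKK  (in 6 steps)

Derivation:
  start: IS(IIK)(IIIK)
  →1  S(IIK)(IIIK)
  →2  S(IK)(IIIK)
  →3  SK(IIIK)
  →4  SK(IIK)
  →5  SK(IK)
  →6  SKK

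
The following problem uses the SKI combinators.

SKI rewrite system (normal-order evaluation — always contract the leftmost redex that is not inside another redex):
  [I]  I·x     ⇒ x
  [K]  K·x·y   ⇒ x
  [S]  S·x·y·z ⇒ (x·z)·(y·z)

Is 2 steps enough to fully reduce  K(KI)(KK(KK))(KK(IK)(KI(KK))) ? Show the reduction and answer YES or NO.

  start: K(KI)(KK(KK))(KK(IK)(KI(KK)))
  step 1: KI(KK(IK)(KI(KK)))
  step 2: I

Answer: YES — reaches normal form I in 2 ≤ 2 steps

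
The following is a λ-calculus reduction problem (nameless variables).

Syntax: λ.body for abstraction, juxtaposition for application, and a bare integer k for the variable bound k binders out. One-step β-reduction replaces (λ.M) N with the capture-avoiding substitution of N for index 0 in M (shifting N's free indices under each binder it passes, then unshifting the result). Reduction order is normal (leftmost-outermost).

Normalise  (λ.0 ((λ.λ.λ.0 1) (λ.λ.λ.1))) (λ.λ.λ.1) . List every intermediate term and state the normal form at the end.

Answer: normal form = λ.λ.1  (in 2 steps)

Working:
  start: (λ.0 ((λ.λ.λ.0 1) (λ.λ.λ.1))) (λ.λ.λ.1)
  step 1: (λ.λ.λ.1) ((λ.λ.λ.0 1) (λ.λ.λ.1))
  step 2: λ.λ.1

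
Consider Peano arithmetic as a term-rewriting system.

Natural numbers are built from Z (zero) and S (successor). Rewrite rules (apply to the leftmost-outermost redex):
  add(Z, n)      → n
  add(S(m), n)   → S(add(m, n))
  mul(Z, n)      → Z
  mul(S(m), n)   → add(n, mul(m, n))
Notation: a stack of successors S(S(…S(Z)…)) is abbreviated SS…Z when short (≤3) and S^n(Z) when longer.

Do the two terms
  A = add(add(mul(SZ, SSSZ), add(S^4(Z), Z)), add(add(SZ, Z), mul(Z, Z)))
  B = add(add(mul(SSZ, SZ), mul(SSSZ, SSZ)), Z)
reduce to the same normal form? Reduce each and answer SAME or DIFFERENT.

Term A:
  start: add(add(mul(SZ, SSSZ), add(S^4(Z), Z)), add(add(SZ, Z), mul(Z, Z)))
  step 1: add(add(add(SSSZ, mul(Z, SSSZ)), add(S^4(Z), Z)), add(add(SZ, Z), mul(Z, Z)))
  step 2: add(add(S(add(SSZ, mul(Z, SSSZ))), add(S^4(Z), Z)), add(add(SZ, Z), mul(Z, Z)))
  step 3: add(S(add(add(SSZ, mul(Z, SSSZ)), add(S^4(Z), Z))), add(add(SZ, Z), mul(Z, Z)))
  step 4: S(add(add(add(SSZ, mul(Z, SSSZ)), add(S^4(Z), Z)), add(add(SZ, Z), mul(Z, Z))))
  step 5: S(add(add(S(add(SZ, mul(Z, SSSZ))), add(S^4(Z), Z)), add(add(SZ, Z), mul(Z, Z))))
  step 6: S(add(S(add(add(SZ, mul(Z, SSSZ)), add(S^4(Z), Z))), add(add(SZ, Z), mul(Z, Z))))
  step 7: S(S(add(add(add(SZ, mul(Z, SSSZ)), add(S^4(Z), Z)), add(add(SZ, Z), mul(Z, Z)))))
  step 8: S(S(add(add(S(add(Z, mul(Z, SSSZ))), add(S^4(Z), Z)), add(add(SZ, Z), mul(Z, Z)))))
  step 9: S(S(add(S(add(add(Z, mul(Z, SSSZ)), add(S^4(Z), Z))), add(add(SZ, Z), mul(Z, Z)))))
  step 10: S(S(S(add(add(add(Z, mul(Z, SSSZ)), add(S^4(Z), Z)), add(add(SZ, Z), mul(Z, Z))))))
  step 11: S(S(S(add(add(mul(Z, SSSZ), add(S^4(Z), Z)), add(add(SZ, Z), mul(Z, Z))))))
  step 12: S(S(S(add(add(Z, add(S^4(Z), Z)), add(add(SZ, Z), mul(Z, Z))))))
  step 13: S(S(S(add(add(S^4(Z), Z), add(add(SZ, Z), mul(Z, Z))))))
  step 14: S(S(S(add(S(add(SSSZ, Z)), add(add(SZ, Z), mul(Z, Z))))))
  step 15: S(S(S(S(add(add(SSSZ, Z), add(add(SZ, Z), mul(Z, Z)))))))
  step 16: S(S(S(S(add(S(add(SSZ, Z)), add(add(SZ, Z), mul(Z, Z)))))))
  step 17: S(S(S(S(S(add(add(SSZ, Z), add(add(SZ, Z), mul(Z, Z))))))))
  step 18: S(S(S(S(S(add(S(add(SZ, Z)), add(add(SZ, Z), mul(Z, Z))))))))
  step 19: S(S(S(S(S(S(add(add(SZ, Z), add(add(SZ, Z), mul(Z, Z)))))))))
  step 20: S(S(S(S(S(S(add(S(add(Z, Z)), add(add(SZ, Z), mul(Z, Z)))))))))
  step 21: S(S(S(S(S(S(S(add(add(Z, Z), add(add(SZ, Z), mul(Z, Z))))))))))
  step 22: S(S(S(S(S(S(S(add(Z, add(add(SZ, Z), mul(Z, Z))))))))))
  step 23: S(S(S(S(S(S(S(add(add(SZ, Z), mul(Z, Z)))))))))
  step 24: S(S(S(S(S(S(S(add(S(add(Z, Z)), mul(Z, Z)))))))))
  step 25: S(S(S(S(S(S(S(S(add(add(Z, Z), mul(Z, Z))))))))))
  step 26: S(S(S(S(S(S(S(S(add(Z, mul(Z, Z))))))))))
  step 27: S(S(S(S(S(S(S(S(mul(Z, Z)))))))))
  step 28: S^8(Z)

Term B:
  start: add(add(mul(SSZ, SZ), mul(SSSZ, SSZ)), Z)
  step 1: add(add(add(SZ, mul(SZ, SZ)), mul(SSSZ, SSZ)), Z)
  step 2: add(add(S(add(Z, mul(SZ, SZ))), mul(SSSZ, SSZ)), Z)
  step 3: add(S(add(add(Z, mul(SZ, SZ)), mul(SSSZ, SSZ))), Z)
  step 4: S(add(add(add(Z, mul(SZ, SZ)), mul(SSSZ, SSZ)), Z))
  step 5: S(add(add(mul(SZ, SZ), mul(SSSZ, SSZ)), Z))
  step 6: S(add(add(add(SZ, mul(Z, SZ)), mul(SSSZ, SSZ)), Z))
  step 7: S(add(add(S(add(Z, mul(Z, SZ))), mul(SSSZ, SSZ)), Z))
  step 8: S(add(S(add(add(Z, mul(Z, SZ)), mul(SSSZ, SSZ))), Z))
  step 9: S(S(add(add(add(Z, mul(Z, SZ)), mul(SSSZ, SSZ)), Z)))
  step 10: S(S(add(add(mul(Z, SZ), mul(SSSZ, SSZ)), Z)))
  step 11: S(S(add(add(Z, mul(SSSZ, SSZ)), Z)))
  step 12: S(S(add(mul(SSSZ, SSZ), Z)))
  step 13: S(S(add(add(SSZ, mul(SSZ, SSZ)), Z)))
  step 14: S(S(add(S(add(SZ, mul(SSZ, SSZ))), Z)))
  step 15: S(S(S(add(add(SZ, mul(SSZ, SSZ)), Z))))
  step 16: S(S(S(add(S(add(Z, mul(SSZ, SSZ))), Z))))
  step 17: S(S(S(S(add(add(Z, mul(SSZ, SSZ)), Z)))))
  step 18: S(S(S(S(add(mul(SSZ, SSZ), Z)))))
  step 19: S(S(S(S(add(add(SSZ, mul(SZ, SSZ)), Z)))))
  step 20: S(S(S(S(add(S(add(SZ, mul(SZ, SSZ))), Z)))))
  step 21: S(S(S(S(S(add(add(SZ, mul(SZ, SSZ)), Z))))))
  step 22: S(S(S(S(S(add(S(add(Z, mul(SZ, SSZ))), Z))))))
  step 23: S(S(S(S(S(S(add(add(Z, mul(SZ, SSZ)), Z)))))))
  step 24: S(S(S(S(S(S(add(mul(SZ, SSZ), Z)))))))
  step 25: S(S(S(S(S(S(add(add(SSZ, mul(Z, SSZ)), Z)))))))
  step 26: S(S(S(S(S(S(add(S(add(SZ, mul(Z, SSZ))), Z)))))))
  step 27: S(S(S(S(S(S(S(add(add(SZ, mul(Z, SSZ)), Z))))))))
  step 28: S(S(S(S(S(S(S(add(S(add(Z, mul(Z, SSZ))), Z))))))))
  step 29: S(S(S(S(S(S(S(S(add(add(Z, mul(Z, SSZ)), Z)))))))))
  step 30: S(S(S(S(S(S(S(S(add(mul(Z, SSZ), Z)))))))))
  step 31: S(S(S(S(S(S(S(S(add(Z, Z)))))))))
  step 32: S^8(Z)

Answer: SAME — A ⇓ S^8(Z), B ⇓ S^8(Z)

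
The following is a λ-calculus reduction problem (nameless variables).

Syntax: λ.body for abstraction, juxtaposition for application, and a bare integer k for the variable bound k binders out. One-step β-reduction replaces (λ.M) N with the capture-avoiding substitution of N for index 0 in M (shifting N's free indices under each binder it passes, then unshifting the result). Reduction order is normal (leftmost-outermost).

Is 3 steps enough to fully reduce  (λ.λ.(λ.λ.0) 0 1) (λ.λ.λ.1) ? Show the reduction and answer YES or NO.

Answer: YES — reaches normal form λ.λ.λ.λ.1 in 3 ≤ 3 steps

Derivation:
  start: (λ.λ.(λ.λ.0) 0 1) (λ.λ.λ.1)
  [1] λ.(λ.λ.0) 0 (λ.λ.λ.1)
  [2] λ.(λ.0) (λ.λ.λ.1)
  [3] λ.λ.λ.λ.1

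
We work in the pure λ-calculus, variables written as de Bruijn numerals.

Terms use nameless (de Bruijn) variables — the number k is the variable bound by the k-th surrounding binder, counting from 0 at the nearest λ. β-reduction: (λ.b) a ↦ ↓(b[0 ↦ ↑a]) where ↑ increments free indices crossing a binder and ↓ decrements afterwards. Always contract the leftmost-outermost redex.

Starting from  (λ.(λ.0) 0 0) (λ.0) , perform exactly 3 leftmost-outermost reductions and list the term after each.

Answer: after 3 steps: λ.0

Derivation:
  start: (λ.(λ.0) 0 0) (λ.0)
  →1  (λ.0) (λ.0) (λ.0)
  →2  (λ.0) (λ.0)
  →3  λ.0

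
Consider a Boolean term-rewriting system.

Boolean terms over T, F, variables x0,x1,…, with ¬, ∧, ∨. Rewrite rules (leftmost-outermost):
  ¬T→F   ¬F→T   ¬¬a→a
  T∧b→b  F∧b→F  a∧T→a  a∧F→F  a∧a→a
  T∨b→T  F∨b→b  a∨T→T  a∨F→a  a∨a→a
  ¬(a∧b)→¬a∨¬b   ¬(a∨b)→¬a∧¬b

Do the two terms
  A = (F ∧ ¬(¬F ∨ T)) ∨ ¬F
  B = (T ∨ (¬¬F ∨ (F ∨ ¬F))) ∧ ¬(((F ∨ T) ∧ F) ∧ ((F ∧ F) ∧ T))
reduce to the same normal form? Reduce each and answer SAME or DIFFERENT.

Term A:
  start: (F ∧ ¬(¬F ∨ T)) ∨ ¬F
  [1] F ∨ ¬F
  [2] ¬F
  [3] T

Term B:
  start: (T ∨ (¬¬F ∨ (F ∨ ¬F))) ∧ ¬(((F ∨ T) ∧ F) ∧ ((F ∧ F) ∧ T))
  [1] T ∧ ¬(((F ∨ T) ∧ F) ∧ ((F ∧ F) ∧ T))
  [2] ¬(((F ∨ T) ∧ F) ∧ ((F ∧ F) ∧ T))
  [3] ¬((F ∨ T) ∧ F) ∨ ¬((F ∧ F) ∧ T)
  [4] (¬(F ∨ T) ∨ ¬F) ∨ ¬((F ∧ F) ∧ T)
  [5] ((¬F ∧ ¬T) ∨ ¬F) ∨ ¬((F ∧ F) ∧ T)
  [6] ((T ∧ ¬T) ∨ ¬F) ∨ ¬((F ∧ F) ∧ T)
  [7] (¬T ∨ ¬F) ∨ ¬((F ∧ F) ∧ T)
  [8] (F ∨ ¬F) ∨ ¬((F ∧ F) ∧ T)
  [9] ¬F ∨ ¬((F ∧ F) ∧ T)
  [10] T ∨ ¬((F ∧ F) ∧ T)
  [11] T

Answer: SAME — A ⇓ T, B ⇓ T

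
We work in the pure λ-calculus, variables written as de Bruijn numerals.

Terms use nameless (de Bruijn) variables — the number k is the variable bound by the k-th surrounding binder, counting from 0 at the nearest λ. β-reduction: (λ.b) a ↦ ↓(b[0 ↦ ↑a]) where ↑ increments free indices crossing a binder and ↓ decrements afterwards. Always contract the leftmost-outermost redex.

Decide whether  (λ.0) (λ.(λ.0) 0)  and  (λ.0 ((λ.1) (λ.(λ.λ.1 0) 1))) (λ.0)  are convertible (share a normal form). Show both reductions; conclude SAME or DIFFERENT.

Term A:
  start: (λ.0) (λ.(λ.0) 0)
  →1  λ.(λ.0) 0
  →2  λ.0

Term B:
  start: (λ.0 ((λ.1) (λ.(λ.λ.1 0) 1))) (λ.0)
  →1  (λ.0) ((λ.λ.0) (λ.(λ.λ.1 0) (λ.0)))
  →2  (λ.λ.0) (λ.(λ.λ.1 0) (λ.0))
  →3  λ.0

Answer: SAME — A ⇓ λ.0, B ⇓ λ.0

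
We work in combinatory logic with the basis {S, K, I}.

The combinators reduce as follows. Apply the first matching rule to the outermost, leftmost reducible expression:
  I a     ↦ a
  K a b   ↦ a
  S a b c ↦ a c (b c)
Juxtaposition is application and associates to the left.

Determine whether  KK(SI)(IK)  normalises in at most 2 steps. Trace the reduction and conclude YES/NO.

  start: KK(SI)(IK)
  →1  K(IK)
  →2  KK

Answer: YES — reaches normal form KK in 2 ≤ 2 steps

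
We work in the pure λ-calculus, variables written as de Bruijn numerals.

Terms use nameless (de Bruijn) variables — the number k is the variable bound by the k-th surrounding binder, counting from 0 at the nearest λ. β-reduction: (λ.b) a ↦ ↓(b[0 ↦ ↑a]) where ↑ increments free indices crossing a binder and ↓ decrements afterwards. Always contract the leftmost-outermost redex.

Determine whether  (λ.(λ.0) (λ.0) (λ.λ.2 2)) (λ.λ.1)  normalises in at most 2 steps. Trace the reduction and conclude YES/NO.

  start: (λ.(λ.0) (λ.0) (λ.λ.2 2)) (λ.λ.1)
  step 1: (λ.0) (λ.0) (λ.λ.(λ.λ.1) (λ.λ.1))
  step 2: (λ.0) (λ.λ.(λ.λ.1) (λ.λ.1))

Answer: NO — after 2 steps the term is (λ.0) (λ.λ.(λ.λ.1) (λ.λ.1)), not yet normal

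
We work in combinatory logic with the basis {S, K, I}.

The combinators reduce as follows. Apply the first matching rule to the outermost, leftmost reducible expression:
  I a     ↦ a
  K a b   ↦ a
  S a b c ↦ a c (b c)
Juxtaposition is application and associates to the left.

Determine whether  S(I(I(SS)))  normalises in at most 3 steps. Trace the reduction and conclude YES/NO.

Answer: YES — reaches normal form S(SS) in 2 ≤ 3 steps

Derivation:
  start: S(I(I(SS)))
  →1  S(I(SS))
  →2  S(SS)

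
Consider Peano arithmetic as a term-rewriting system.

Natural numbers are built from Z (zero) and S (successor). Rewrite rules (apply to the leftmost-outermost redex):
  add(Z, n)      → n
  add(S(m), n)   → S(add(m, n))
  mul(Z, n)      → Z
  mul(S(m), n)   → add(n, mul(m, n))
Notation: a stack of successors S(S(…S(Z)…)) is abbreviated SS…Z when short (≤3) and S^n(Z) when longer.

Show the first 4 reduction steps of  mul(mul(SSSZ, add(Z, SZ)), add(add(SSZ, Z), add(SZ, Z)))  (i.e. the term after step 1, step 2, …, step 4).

  start: mul(mul(SSSZ, add(Z, SZ)), add(add(SSZ, Z), add(SZ, Z)))
  step 1: mul(add(add(Z, SZ), mul(SSZ, add(Z, SZ))), add(add(SSZ, Z), add(SZ, Z)))
  step 2: mul(add(SZ, mul(SSZ, add(Z, SZ))), add(add(SSZ, Z), add(SZ, Z)))
  step 3: mul(S(add(Z, mul(SSZ, add(Z, SZ)))), add(add(SSZ, Z), add(SZ, Z)))
  step 4: add(add(add(SSZ, Z), add(SZ, Z)), mul(add(Z, mul(SSZ, add(Z, SZ))), add(add(SSZ, Z), add(SZ, Z))))

Answer: after 4 steps: add(add(add(SSZ, Z), add(SZ, Z)), mul(add(Z, mul(SSZ, add(Z, SZ))), add(add(SSZ, Z), add(SZ, Z))))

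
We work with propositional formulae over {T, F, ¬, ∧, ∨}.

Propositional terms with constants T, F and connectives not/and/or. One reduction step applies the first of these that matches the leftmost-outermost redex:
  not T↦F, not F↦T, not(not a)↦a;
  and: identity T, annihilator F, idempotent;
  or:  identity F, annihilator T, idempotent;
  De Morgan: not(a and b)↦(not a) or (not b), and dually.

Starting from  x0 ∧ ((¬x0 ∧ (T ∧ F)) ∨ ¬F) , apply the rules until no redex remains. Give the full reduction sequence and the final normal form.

  start: x0 ∧ ((¬x0 ∧ (T ∧ F)) ∨ ¬F)
  →1  x0 ∧ ((¬x0 ∧ F) ∨ ¬F)
  →2  x0 ∧ (F ∨ ¬F)
  →3  x0 ∧ ¬F
  →4  x0 ∧ T
  →5  x0

Answer: normal form = x0  (in 5 steps)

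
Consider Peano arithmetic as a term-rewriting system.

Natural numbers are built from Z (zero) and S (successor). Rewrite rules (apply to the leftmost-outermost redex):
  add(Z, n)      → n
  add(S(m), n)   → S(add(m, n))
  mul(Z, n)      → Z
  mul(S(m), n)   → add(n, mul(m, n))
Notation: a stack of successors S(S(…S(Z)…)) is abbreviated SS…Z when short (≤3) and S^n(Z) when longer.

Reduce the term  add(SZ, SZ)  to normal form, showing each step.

  start: add(SZ, SZ)
  [1] S(add(Z, SZ))
  [2] SSZ

Answer: normal form = SSZ  (in 2 steps)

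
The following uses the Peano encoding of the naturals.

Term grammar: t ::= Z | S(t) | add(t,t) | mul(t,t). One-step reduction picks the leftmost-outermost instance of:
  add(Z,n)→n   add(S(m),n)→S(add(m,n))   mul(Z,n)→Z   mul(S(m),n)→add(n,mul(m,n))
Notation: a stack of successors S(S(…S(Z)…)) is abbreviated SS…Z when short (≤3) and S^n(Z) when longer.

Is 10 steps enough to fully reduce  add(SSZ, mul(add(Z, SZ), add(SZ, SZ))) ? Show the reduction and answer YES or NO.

Answer: NO — after 10 steps the term is S(S(S(S(mul(Z, add(SZ, SZ)))))), not yet normal

Derivation:
  start: add(SSZ, mul(add(Z, SZ), add(SZ, SZ)))
  [1] S(add(SZ, mul(add(Z, SZ), add(SZ, SZ))))
  [2] S(S(add(Z, mul(add(Z, SZ), add(SZ, SZ)))))
  [3] S(S(mul(add(Z, SZ), add(SZ, SZ))))
  [4] S(S(mul(SZ, add(SZ, SZ))))
  [5] S(S(add(add(SZ, SZ), mul(Z, add(SZ, SZ)))))
  [6] S(S(add(S(add(Z, SZ)), mul(Z, add(SZ, SZ)))))
  [7] S(S(S(add(add(Z, SZ), mul(Z, add(SZ, SZ))))))
  [8] S(S(S(add(SZ, mul(Z, add(SZ, SZ))))))
  [9] S(S(S(S(add(Z, mul(Z, add(SZ, SZ)))))))
  [10] S(S(S(S(mul(Z, add(SZ, SZ))))))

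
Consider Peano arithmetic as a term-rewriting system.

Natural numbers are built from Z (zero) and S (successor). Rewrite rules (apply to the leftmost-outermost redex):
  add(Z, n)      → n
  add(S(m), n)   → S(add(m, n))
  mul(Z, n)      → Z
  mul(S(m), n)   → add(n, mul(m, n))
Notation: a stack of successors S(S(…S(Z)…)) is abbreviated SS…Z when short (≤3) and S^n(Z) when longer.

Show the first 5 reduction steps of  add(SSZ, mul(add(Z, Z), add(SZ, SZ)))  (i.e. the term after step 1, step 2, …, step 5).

  start: add(SSZ, mul(add(Z, Z), add(SZ, SZ)))
  →1  S(add(SZ, mul(add(Z, Z), add(SZ, SZ))))
  →2  S(S(add(Z, mul(add(Z, Z), add(SZ, SZ)))))
  →3  S(S(mul(add(Z, Z), add(SZ, SZ))))
  →4  S(S(mul(Z, add(SZ, SZ))))
  →5  SSZ

Answer: after 5 steps: SSZ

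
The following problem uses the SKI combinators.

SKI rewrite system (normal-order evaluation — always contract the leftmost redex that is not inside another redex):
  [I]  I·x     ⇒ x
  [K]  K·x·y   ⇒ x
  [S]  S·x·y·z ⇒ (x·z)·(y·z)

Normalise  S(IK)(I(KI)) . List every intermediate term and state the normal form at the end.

  start: S(IK)(I(KI))
  →1  SK(I(KI))
  →2  SK(KI)

Answer: normal form = SK(KI)  (in 2 steps)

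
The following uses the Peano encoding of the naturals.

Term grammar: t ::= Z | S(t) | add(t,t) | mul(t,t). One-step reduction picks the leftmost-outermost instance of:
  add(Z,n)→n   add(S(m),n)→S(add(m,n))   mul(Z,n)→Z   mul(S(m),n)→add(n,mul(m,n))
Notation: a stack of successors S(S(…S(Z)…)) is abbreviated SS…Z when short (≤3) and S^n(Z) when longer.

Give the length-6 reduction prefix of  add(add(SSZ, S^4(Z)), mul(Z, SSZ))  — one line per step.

Answer: after 6 steps: S(S(S(add(SSSZ, mul(Z, SSZ)))))

Working:
  start: add(add(SSZ, S^4(Z)), mul(Z, SSZ))
  →1  add(S(add(SZ, S^4(Z))), mul(Z, SSZ))
  →2  S(add(add(SZ, S^4(Z)), mul(Z, SSZ)))
  →3  S(add(S(add(Z, S^4(Z))), mul(Z, SSZ)))
  →4  S(S(add(add(Z, S^4(Z)), mul(Z, SSZ))))
  →5  S(S(add(S^4(Z), mul(Z, SSZ))))
  →6  S(S(S(add(SSSZ, mul(Z, SSZ)))))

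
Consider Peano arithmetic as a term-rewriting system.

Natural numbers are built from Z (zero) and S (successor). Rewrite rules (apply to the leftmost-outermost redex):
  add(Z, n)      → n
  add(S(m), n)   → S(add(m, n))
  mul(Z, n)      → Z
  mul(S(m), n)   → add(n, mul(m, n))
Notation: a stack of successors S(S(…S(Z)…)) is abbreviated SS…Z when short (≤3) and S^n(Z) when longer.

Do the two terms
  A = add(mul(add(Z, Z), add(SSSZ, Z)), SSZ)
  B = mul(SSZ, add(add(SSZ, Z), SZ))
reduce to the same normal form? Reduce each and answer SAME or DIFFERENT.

Term A:
  start: add(mul(add(Z, Z), add(SSSZ, Z)), SSZ)
  [1] add(mul(Z, add(SSSZ, Z)), SSZ)
  [2] add(Z, SSZ)
  [3] SSZ

Term B:
  start: mul(SSZ, add(add(SSZ, Z), SZ))
  [1] add(add(add(SSZ, Z), SZ), mul(SZ, add(add(SSZ, Z), SZ)))
  [2] add(add(S(add(SZ, Z)), SZ), mul(SZ, add(add(SSZ, Z), SZ)))
  [3] add(S(add(add(SZ, Z), SZ)), mul(SZ, add(add(SSZ, Z), SZ)))
  [4] S(add(add(add(SZ, Z), SZ), mul(SZ, add(add(SSZ, Z), SZ))))
  [5] S(add(add(S(add(Z, Z)), SZ), mul(SZ, add(add(SSZ, Z), SZ))))
  [6] S(add(S(add(add(Z, Z), SZ)), mul(SZ, add(add(SSZ, Z), SZ))))
  [7] S(S(add(add(add(Z, Z), SZ), mul(SZ, add(add(SSZ, Z), SZ)))))
  [8] S(S(add(add(Z, SZ), mul(SZ, add(add(SSZ, Z), SZ)))))
  [9] S(S(add(SZ, mul(SZ, add(add(SSZ, Z), SZ)))))
  [10] S(S(S(add(Z, mul(SZ, add(add(SSZ, Z), SZ))))))
  [11] S(S(S(mul(SZ, add(add(SSZ, Z), SZ)))))
  [12] S(S(S(add(add(add(SSZ, Z), SZ), mul(Z, add(add(SSZ, Z), SZ))))))
  [13] S(S(S(add(add(S(add(SZ, Z)), SZ), mul(Z, add(add(SSZ, Z), SZ))))))
  [14] S(S(S(add(S(add(add(SZ, Z), SZ)), mul(Z, add(add(SSZ, Z), SZ))))))
  [15] S(S(S(S(add(add(add(SZ, Z), SZ), mul(Z, add(add(SSZ, Z), SZ)))))))
  [16] S(S(S(S(add(add(S(add(Z, Z)), SZ), mul(Z, add(add(SSZ, Z), SZ)))))))
  [17] S(S(S(S(add(S(add(add(Z, Z), SZ)), mul(Z, add(add(SSZ, Z), SZ)))))))
  [18] S(S(S(S(S(add(add(add(Z, Z), SZ), mul(Z, add(add(SSZ, Z), SZ))))))))
  [19] S(S(S(S(S(add(add(Z, SZ), mul(Z, add(add(SSZ, Z), SZ))))))))
  [20] S(S(S(S(S(add(SZ, mul(Z, add(add(SSZ, Z), SZ))))))))
  [21] S(S(S(S(S(S(add(Z, mul(Z, add(add(SSZ, Z), SZ)))))))))
  [22] S(S(S(S(S(S(mul(Z, add(add(SSZ, Z), SZ))))))))
  [23] S^6(Z)

Answer: DIFFERENT — A ⇓ SSZ, B ⇓ S^6(Z)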